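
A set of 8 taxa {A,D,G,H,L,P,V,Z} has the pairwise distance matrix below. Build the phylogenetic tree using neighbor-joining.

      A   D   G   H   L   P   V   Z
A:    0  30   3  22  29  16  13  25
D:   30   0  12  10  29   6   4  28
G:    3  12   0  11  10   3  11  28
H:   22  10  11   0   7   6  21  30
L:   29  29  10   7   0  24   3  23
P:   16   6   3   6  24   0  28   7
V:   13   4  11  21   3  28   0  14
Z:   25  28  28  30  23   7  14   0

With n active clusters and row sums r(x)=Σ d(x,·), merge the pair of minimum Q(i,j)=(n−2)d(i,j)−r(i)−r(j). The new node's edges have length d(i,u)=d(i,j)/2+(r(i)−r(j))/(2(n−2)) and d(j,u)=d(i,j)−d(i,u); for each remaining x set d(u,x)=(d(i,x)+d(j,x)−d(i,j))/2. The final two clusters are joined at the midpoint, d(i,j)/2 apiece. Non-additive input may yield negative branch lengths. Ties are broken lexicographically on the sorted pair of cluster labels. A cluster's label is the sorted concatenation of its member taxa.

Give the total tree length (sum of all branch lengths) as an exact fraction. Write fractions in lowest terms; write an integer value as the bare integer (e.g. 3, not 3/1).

747/16

step 1: merge (P,Z) at d=7, Q=-203; branch lengths P→-23/12, Z→107/12; new cluster PZ
  updated: d(A,PZ)=17, d(D,PZ)=27/2, d(G,PZ)=12, d(H,PZ)=29/2, d(L,PZ)=20, d(PZ,V)=35/2
step 2: merge (A,G) at d=3, Q=-158; branch lengths A→7, G→-4; new cluster AG
  updated: d(AG,D)=39/2, d(AG,H)=15, d(AG,L)=18, d(AG,PZ)=13, d(AG,V)=21/2
step 3: merge (L,V) at d=3, Q=-121; branch lengths L→33/8, V→-9/8; new cluster LV
  updated: d(AG,LV)=51/4, d(D,LV)=15, d(H,LV)=25/2, d(LV,PZ)=69/4
step 4: merge (D,H) at d=10, Q=-80; branch lengths D→6, H→4; new cluster DH
  updated: d(AG,DH)=49/4, d(DH,LV)=35/4, d(DH,PZ)=9
step 5: merge (AG,LV) at d=51/4, Q=-205/4; branch lengths AG→99/16, LV→105/16; new cluster AGLV
  updated: d(AGLV,DH)=33/8, d(AGLV,PZ)=35/4
step 6: merge (AGLV,DH) at d=33/8, Q=-175/8; branch lengths AGLV→31/16, DH→35/16; new cluster ADGHLV
  updated: d(ADGHLV,PZ)=109/16
step 7: merge (ADGHLV,PZ) at d=109/16; branch lengths ADGHLV→109/32, PZ→109/32; new cluster ADGHLPVZ
final tree: ((((A:7,G:-4):99/16,(L:33/8,V:-9/8):105/16):31/16,(D:6,H:4):35/16):109/32,(P:-23/12,Z:107/12):109/32)
total length: 747/16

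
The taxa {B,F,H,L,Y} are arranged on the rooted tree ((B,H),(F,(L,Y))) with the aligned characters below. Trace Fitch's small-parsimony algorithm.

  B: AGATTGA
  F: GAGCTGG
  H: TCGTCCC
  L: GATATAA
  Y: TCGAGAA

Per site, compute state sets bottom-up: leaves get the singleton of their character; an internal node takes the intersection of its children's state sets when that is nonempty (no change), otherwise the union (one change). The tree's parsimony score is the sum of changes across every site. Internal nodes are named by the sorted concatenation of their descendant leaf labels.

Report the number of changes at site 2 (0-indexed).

2

site 0, node BH: B={A} ∪ H={T} → {A,T} (+1)
site 0, node LY: L={G} ∪ Y={T} → {G,T} (+1)
site 0, node FLY: F={G} ∩ LY={G,T} → {G} (+0)
site 0, node BFHLY: BH={A,T} ∪ FLY={G} → {A,G,T} (+1)
site 1, node BH: B={G} ∪ H={C} → {C,G} (+1)
site 1, node LY: L={A} ∪ Y={C} → {A,C} (+1)
site 1, node FLY: F={A} ∩ LY={A,C} → {A} (+0)
site 1, node BFHLY: BH={C,G} ∪ FLY={A} → {A,C,G} (+1)
site 2, node BH: B={A} ∪ H={G} → {A,G} (+1)
site 2, node LY: L={T} ∪ Y={G} → {G,T} (+1)
site 2, node FLY: F={G} ∩ LY={G,T} → {G} (+0)
site 2, node BFHLY: BH={A,G} ∩ FLY={G} → {G} (+0)
site 3, node BH: B={T} ∩ H={T} → {T} (+0)
site 3, node LY: L={A} ∩ Y={A} → {A} (+0)
site 3, node FLY: F={C} ∪ LY={A} → {A,C} (+1)
site 3, node BFHLY: BH={T} ∪ FLY={A,C} → {A,C,T} (+1)
site 4, node BH: B={T} ∪ H={C} → {C,T} (+1)
site 4, node LY: L={T} ∪ Y={G} → {G,T} (+1)
site 4, node FLY: F={T} ∩ LY={G,T} → {T} (+0)
site 4, node BFHLY: BH={C,T} ∩ FLY={T} → {T} (+0)
site 5, node BH: B={G} ∪ H={C} → {C,G} (+1)
site 5, node LY: L={A} ∩ Y={A} → {A} (+0)
site 5, node FLY: F={G} ∪ LY={A} → {A,G} (+1)
site 5, node BFHLY: BH={C,G} ∩ FLY={A,G} → {G} (+0)
site 6, node BH: B={A} ∪ H={C} → {A,C} (+1)
site 6, node LY: L={A} ∩ Y={A} → {A} (+0)
site 6, node FLY: F={G} ∪ LY={A} → {A,G} (+1)
site 6, node BFHLY: BH={A,C} ∩ FLY={A,G} → {A} (+0)
per-site changes: [3, 3, 2, 2, 2, 2, 2]; total = 16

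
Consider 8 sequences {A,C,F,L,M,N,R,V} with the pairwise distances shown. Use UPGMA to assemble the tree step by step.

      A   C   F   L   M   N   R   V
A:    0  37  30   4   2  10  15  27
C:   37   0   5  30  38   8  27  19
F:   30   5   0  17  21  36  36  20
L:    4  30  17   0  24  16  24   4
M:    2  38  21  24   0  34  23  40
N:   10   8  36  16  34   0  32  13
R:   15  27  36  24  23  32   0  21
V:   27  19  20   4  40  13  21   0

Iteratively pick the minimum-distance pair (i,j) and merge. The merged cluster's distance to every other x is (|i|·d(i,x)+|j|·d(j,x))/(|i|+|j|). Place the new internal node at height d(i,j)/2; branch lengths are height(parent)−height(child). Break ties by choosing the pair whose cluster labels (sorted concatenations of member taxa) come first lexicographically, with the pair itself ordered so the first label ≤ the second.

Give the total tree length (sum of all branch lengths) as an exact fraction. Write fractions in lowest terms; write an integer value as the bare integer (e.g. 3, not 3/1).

721/12

1. join A+M (d=2) ⇒ AM; edges |A|=1, |M|=1
  updated: d(AM,C)=75/2, d(AM,F)=51/2, d(AM,L)=14, d(AM,N)=22, d(AM,R)=19, d(AM,V)=67/2
2. join L+V (d=4) ⇒ LV; edges |L|=2, |V|=2
  updated: d(AM,LV)=95/4, d(C,LV)=49/2, d(F,LV)=37/2, d(LV,N)=29/2, d(LV,R)=45/2
3. join C+F (d=5) ⇒ CF; edges |C|=5/2, |F|=5/2
  updated: d(AM,CF)=63/2, d(CF,LV)=43/2, d(CF,N)=22, d(CF,R)=63/2
4. join LV+N (d=29/2) ⇒ LNV; edges |LV|=21/4, |N|=29/4
  updated: d(AM,LNV)=139/6, d(CF,LNV)=65/3, d(LNV,R)=77/3
5. join AM+R (d=19) ⇒ AMR; edges |AM|=17/2, |R|=19/2
  updated: d(AMR,CF)=63/2, d(AMR,LNV)=24
6. join CF+LNV (d=65/3) ⇒ CFLNV; edges |CF|=25/3, |LNV|=43/12
  updated: d(AMR,CFLNV)=27
7. join AMR+CFLNV (d=27) ⇒ ACFLMNRV; edges |AMR|=4, |CFLNV|=8/3
final tree: (((A:1,M:1):17/2,R:19/2):4,((C:5/2,F:5/2):25/3,((L:2,V:2):21/4,N:29/4):43/12):8/3)
total length: 721/12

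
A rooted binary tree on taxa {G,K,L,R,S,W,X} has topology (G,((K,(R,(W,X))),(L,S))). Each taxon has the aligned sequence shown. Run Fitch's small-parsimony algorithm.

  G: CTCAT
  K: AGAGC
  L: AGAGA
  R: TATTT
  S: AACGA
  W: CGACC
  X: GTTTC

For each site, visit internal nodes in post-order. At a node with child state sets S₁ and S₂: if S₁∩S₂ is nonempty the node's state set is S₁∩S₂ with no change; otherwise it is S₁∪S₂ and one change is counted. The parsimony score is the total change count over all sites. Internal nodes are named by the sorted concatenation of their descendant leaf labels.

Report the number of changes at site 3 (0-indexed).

3

WX@0: {C} ∪ {G} = {C,G} (union, +1)
RWX@0: {T} ∪ {C,G} = {C,G,T} (union, +1)
KRWX@0: {A} ∪ {C,G,T} = {A,C,G,T} (union, +1)
LS@0: {A} ∩ {A} = {A} (intersection, +0)
KLRSWX@0: {A,C,G,T} ∩ {A} = {A} (intersection, +0)
GKLRSWX@0: {C} ∪ {A} = {A,C} (union, +1)
WX@1: {G} ∪ {T} = {G,T} (union, +1)
RWX@1: {A} ∪ {G,T} = {A,G,T} (union, +1)
KRWX@1: {G} ∩ {A,G,T} = {G} (intersection, +0)
LS@1: {G} ∪ {A} = {A,G} (union, +1)
KLRSWX@1: {G} ∩ {A,G} = {G} (intersection, +0)
GKLRSWX@1: {T} ∪ {G} = {G,T} (union, +1)
WX@2: {A} ∪ {T} = {A,T} (union, +1)
RWX@2: {T} ∩ {A,T} = {T} (intersection, +0)
KRWX@2: {A} ∪ {T} = {A,T} (union, +1)
LS@2: {A} ∪ {C} = {A,C} (union, +1)
KLRSWX@2: {A,T} ∩ {A,C} = {A} (intersection, +0)
GKLRSWX@2: {C} ∪ {A} = {A,C} (union, +1)
WX@3: {C} ∪ {T} = {C,T} (union, +1)
RWX@3: {T} ∩ {C,T} = {T} (intersection, +0)
KRWX@3: {G} ∪ {T} = {G,T} (union, +1)
LS@3: {G} ∩ {G} = {G} (intersection, +0)
KLRSWX@3: {G,T} ∩ {G} = {G} (intersection, +0)
GKLRSWX@3: {A} ∪ {G} = {A,G} (union, +1)
WX@4: {C} ∩ {C} = {C} (intersection, +0)
RWX@4: {T} ∪ {C} = {C,T} (union, +1)
KRWX@4: {C} ∩ {C,T} = {C} (intersection, +0)
LS@4: {A} ∩ {A} = {A} (intersection, +0)
KLRSWX@4: {C} ∪ {A} = {A,C} (union, +1)
GKLRSWX@4: {T} ∪ {A,C} = {A,C,T} (union, +1)
per-site changes: [4, 4, 4, 3, 3]; total = 18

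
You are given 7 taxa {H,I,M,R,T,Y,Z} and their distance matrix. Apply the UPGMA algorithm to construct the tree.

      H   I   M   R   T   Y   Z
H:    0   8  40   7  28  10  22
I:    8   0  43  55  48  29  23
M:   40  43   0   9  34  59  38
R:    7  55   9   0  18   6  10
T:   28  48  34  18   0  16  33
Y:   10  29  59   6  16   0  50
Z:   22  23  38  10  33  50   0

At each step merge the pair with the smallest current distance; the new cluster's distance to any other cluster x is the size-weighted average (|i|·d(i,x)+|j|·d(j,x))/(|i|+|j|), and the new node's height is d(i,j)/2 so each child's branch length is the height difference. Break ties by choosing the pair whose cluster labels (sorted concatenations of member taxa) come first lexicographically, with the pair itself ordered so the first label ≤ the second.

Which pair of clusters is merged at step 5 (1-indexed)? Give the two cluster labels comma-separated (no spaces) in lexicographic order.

iteration 1: select R,Y (d=6); attach at lengths (3, 3); label the merged cluster RY
  updated: d(H,RY)=17/2, d(I,RY)=42, d(M,RY)=34, d(RY,T)=17, d(RY,Z)=30
iteration 2: select H,I (d=8); attach at lengths (4, 4); label the merged cluster HI
  updated: d(HI,M)=83/2, d(HI,RY)=101/4, d(HI,T)=38, d(HI,Z)=45/2
iteration 3: select RY,T (d=17); attach at lengths (11/2, 17/2); label the merged cluster RTY
  updated: d(HI,RTY)=59/2, d(M,RTY)=34, d(RTY,Z)=31
iteration 4: select HI,Z (d=45/2); attach at lengths (29/4, 45/4); label the merged cluster HIZ
  updated: d(HIZ,M)=121/3, d(HIZ,RTY)=30
iteration 5: select HIZ,RTY (d=30); attach at lengths (15/4, 13/2); label the merged cluster HIRTYZ
  updated: d(HIRTYZ,M)=223/6
iteration 6: select HIRTYZ,M (d=223/6); attach at lengths (43/12, 223/12); label the merged cluster HIMRTYZ
final tree: ((((H:4,I:4):29/4,Z:45/4):15/4,((R:3,Y:3):11/2,T:17/2):13/2):43/12,M:223/12)
total length: 947/12

HIZ,RTY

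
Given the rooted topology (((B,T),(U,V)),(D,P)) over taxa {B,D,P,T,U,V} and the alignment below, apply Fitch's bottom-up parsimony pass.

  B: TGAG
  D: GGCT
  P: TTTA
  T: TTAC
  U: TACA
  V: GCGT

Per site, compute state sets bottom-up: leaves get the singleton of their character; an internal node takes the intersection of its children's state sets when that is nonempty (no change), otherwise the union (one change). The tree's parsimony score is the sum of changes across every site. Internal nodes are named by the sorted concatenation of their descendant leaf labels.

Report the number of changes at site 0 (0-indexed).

2

BT@0: {T} ∩ {T} = {T} (intersection, +0)
UV@0: {T} ∪ {G} = {G,T} (union, +1)
BTUV@0: {T} ∩ {G,T} = {T} (intersection, +0)
DP@0: {G} ∪ {T} = {G,T} (union, +1)
BDPTUV@0: {T} ∩ {G,T} = {T} (intersection, +0)
BT@1: {G} ∪ {T} = {G,T} (union, +1)
UV@1: {A} ∪ {C} = {A,C} (union, +1)
BTUV@1: {G,T} ∪ {A,C} = {A,C,G,T} (union, +1)
DP@1: {G} ∪ {T} = {G,T} (union, +1)
BDPTUV@1: {A,C,G,T} ∩ {G,T} = {G,T} (intersection, +0)
BT@2: {A} ∩ {A} = {A} (intersection, +0)
UV@2: {C} ∪ {G} = {C,G} (union, +1)
BTUV@2: {A} ∪ {C,G} = {A,C,G} (union, +1)
DP@2: {C} ∪ {T} = {C,T} (union, +1)
BDPTUV@2: {A,C,G} ∩ {C,T} = {C} (intersection, +0)
BT@3: {G} ∪ {C} = {C,G} (union, +1)
UV@3: {A} ∪ {T} = {A,T} (union, +1)
BTUV@3: {C,G} ∪ {A,T} = {A,C,G,T} (union, +1)
DP@3: {T} ∪ {A} = {A,T} (union, +1)
BDPTUV@3: {A,C,G,T} ∩ {A,T} = {A,T} (intersection, +0)
per-site changes: [2, 4, 3, 4]; total = 13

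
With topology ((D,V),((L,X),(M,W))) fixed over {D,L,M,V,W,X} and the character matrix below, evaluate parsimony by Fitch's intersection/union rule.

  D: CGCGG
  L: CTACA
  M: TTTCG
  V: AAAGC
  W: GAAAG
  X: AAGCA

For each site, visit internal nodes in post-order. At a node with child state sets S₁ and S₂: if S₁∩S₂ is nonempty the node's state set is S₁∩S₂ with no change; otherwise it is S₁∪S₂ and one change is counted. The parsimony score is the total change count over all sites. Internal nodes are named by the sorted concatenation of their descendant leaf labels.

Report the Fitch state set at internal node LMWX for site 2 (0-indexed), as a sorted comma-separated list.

DV@0: {C} ∪ {A} = {A,C} (union, +1)
LX@0: {C} ∪ {A} = {A,C} (union, +1)
MW@0: {T} ∪ {G} = {G,T} (union, +1)
LMWX@0: {A,C} ∪ {G,T} = {A,C,G,T} (union, +1)
DLMVWX@0: {A,C} ∩ {A,C,G,T} = {A,C} (intersection, +0)
DV@1: {G} ∪ {A} = {A,G} (union, +1)
LX@1: {T} ∪ {A} = {A,T} (union, +1)
MW@1: {T} ∪ {A} = {A,T} (union, +1)
LMWX@1: {A,T} ∩ {A,T} = {A,T} (intersection, +0)
DLMVWX@1: {A,G} ∩ {A,T} = {A} (intersection, +0)
DV@2: {C} ∪ {A} = {A,C} (union, +1)
LX@2: {A} ∪ {G} = {A,G} (union, +1)
MW@2: {T} ∪ {A} = {A,T} (union, +1)
LMWX@2: {A,G} ∩ {A,T} = {A} (intersection, +0)
DLMVWX@2: {A,C} ∩ {A} = {A} (intersection, +0)
DV@3: {G} ∩ {G} = {G} (intersection, +0)
LX@3: {C} ∩ {C} = {C} (intersection, +0)
MW@3: {C} ∪ {A} = {A,C} (union, +1)
LMWX@3: {C} ∩ {A,C} = {C} (intersection, +0)
DLMVWX@3: {G} ∪ {C} = {C,G} (union, +1)
DV@4: {G} ∪ {C} = {C,G} (union, +1)
LX@4: {A} ∩ {A} = {A} (intersection, +0)
MW@4: {G} ∩ {G} = {G} (intersection, +0)
LMWX@4: {A} ∪ {G} = {A,G} (union, +1)
DLMVWX@4: {C,G} ∩ {A,G} = {G} (intersection, +0)
per-site changes: [4, 3, 3, 2, 2]; total = 14

A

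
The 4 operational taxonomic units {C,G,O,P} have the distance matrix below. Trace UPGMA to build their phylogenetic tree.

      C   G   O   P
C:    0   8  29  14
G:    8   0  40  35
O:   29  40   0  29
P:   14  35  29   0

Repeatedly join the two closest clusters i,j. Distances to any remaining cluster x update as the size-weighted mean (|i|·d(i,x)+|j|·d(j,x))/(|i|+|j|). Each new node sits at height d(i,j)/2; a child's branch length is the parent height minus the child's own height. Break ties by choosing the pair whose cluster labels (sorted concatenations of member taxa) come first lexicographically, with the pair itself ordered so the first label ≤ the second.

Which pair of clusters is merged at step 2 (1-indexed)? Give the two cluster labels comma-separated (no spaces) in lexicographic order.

CG,P

1. join C+G (d=8) ⇒ CG; edges |C|=4, |G|=4
  updated: d(CG,O)=69/2, d(CG,P)=49/2
2. join CG+P (d=49/2) ⇒ CGP; edges |CG|=33/4, |P|=49/4
  updated: d(CGP,O)=98/3
3. join CGP+O (d=98/3) ⇒ CGOP; edges |CGP|=49/12, |O|=49/3
final tree: (((C:4,G:4):33/4,P:49/4):49/12,O:49/3)
total length: 587/12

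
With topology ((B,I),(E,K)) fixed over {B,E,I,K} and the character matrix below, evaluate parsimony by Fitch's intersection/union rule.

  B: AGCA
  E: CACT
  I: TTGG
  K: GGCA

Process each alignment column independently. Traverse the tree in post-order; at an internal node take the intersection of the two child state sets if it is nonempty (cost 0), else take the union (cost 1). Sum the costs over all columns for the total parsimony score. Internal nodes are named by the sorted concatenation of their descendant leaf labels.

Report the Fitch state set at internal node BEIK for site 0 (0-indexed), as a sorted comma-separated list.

[col 0] BI: children B:{A}, I:{T} ∪→ {A,T}; cost 1
[col 0] EK: children E:{C}, K:{G} ∪→ {C,G}; cost 1
[col 0] BEIK: children BI:{A,T}, EK:{C,G} ∪→ {A,C,G,T}; cost 1
[col 1] BI: children B:{G}, I:{T} ∪→ {G,T}; cost 1
[col 1] EK: children E:{A}, K:{G} ∪→ {A,G}; cost 1
[col 1] BEIK: children BI:{G,T}, EK:{A,G} ∩→ {G}; cost 0
[col 2] BI: children B:{C}, I:{G} ∪→ {C,G}; cost 1
[col 2] EK: children E:{C}, K:{C} ∩→ {C}; cost 0
[col 2] BEIK: children BI:{C,G}, EK:{C} ∩→ {C}; cost 0
[col 3] BI: children B:{A}, I:{G} ∪→ {A,G}; cost 1
[col 3] EK: children E:{T}, K:{A} ∪→ {A,T}; cost 1
[col 3] BEIK: children BI:{A,G}, EK:{A,T} ∩→ {A}; cost 0
per-site changes: [3, 2, 1, 2]; total = 8

A,C,G,T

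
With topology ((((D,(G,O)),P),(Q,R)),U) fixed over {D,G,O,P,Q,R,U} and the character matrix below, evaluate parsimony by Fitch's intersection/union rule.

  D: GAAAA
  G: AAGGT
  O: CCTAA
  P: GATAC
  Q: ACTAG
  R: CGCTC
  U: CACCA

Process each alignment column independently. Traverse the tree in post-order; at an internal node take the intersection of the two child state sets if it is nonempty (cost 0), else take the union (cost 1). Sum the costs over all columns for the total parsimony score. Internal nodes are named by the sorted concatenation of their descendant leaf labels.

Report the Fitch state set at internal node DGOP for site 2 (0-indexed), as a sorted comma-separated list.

GO@0: {A} ∪ {C} = {A,C} (union, +1)
DGO@0: {G} ∪ {A,C} = {A,C,G} (union, +1)
DGOP@0: {A,C,G} ∩ {G} = {G} (intersection, +0)
QR@0: {A} ∪ {C} = {A,C} (union, +1)
DGOPQR@0: {G} ∪ {A,C} = {A,C,G} (union, +1)
DGOPQRU@0: {A,C,G} ∩ {C} = {C} (intersection, +0)
GO@1: {A} ∪ {C} = {A,C} (union, +1)
DGO@1: {A} ∩ {A,C} = {A} (intersection, +0)
DGOP@1: {A} ∩ {A} = {A} (intersection, +0)
QR@1: {C} ∪ {G} = {C,G} (union, +1)
DGOPQR@1: {A} ∪ {C,G} = {A,C,G} (union, +1)
DGOPQRU@1: {A,C,G} ∩ {A} = {A} (intersection, +0)
GO@2: {G} ∪ {T} = {G,T} (union, +1)
DGO@2: {A} ∪ {G,T} = {A,G,T} (union, +1)
DGOP@2: {A,G,T} ∩ {T} = {T} (intersection, +0)
QR@2: {T} ∪ {C} = {C,T} (union, +1)
DGOPQR@2: {T} ∩ {C,T} = {T} (intersection, +0)
DGOPQRU@2: {T} ∪ {C} = {C,T} (union, +1)
GO@3: {G} ∪ {A} = {A,G} (union, +1)
DGO@3: {A} ∩ {A,G} = {A} (intersection, +0)
DGOP@3: {A} ∩ {A} = {A} (intersection, +0)
QR@3: {A} ∪ {T} = {A,T} (union, +1)
DGOPQR@3: {A} ∩ {A,T} = {A} (intersection, +0)
DGOPQRU@3: {A} ∪ {C} = {A,C} (union, +1)
GO@4: {T} ∪ {A} = {A,T} (union, +1)
DGO@4: {A} ∩ {A,T} = {A} (intersection, +0)
DGOP@4: {A} ∪ {C} = {A,C} (union, +1)
QR@4: {G} ∪ {C} = {C,G} (union, +1)
DGOPQR@4: {A,C} ∩ {C,G} = {C} (intersection, +0)
DGOPQRU@4: {C} ∪ {A} = {A,C} (union, +1)
per-site changes: [4, 3, 4, 3, 4]; total = 18

T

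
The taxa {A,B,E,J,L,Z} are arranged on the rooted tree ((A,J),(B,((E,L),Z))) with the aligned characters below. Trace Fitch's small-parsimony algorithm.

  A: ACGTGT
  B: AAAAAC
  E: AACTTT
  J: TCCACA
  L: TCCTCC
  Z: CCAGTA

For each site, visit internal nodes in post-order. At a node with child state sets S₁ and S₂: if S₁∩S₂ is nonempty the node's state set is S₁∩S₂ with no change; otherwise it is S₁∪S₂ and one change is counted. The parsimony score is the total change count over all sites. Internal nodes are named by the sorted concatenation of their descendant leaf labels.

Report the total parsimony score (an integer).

AJ@0: {A} ∪ {T} = {A,T} (union, +1)
EL@0: {A} ∪ {T} = {A,T} (union, +1)
ELZ@0: {A,T} ∪ {C} = {A,C,T} (union, +1)
BELZ@0: {A} ∩ {A,C,T} = {A} (intersection, +0)
ABEJLZ@0: {A,T} ∩ {A} = {A} (intersection, +0)
AJ@1: {C} ∩ {C} = {C} (intersection, +0)
EL@1: {A} ∪ {C} = {A,C} (union, +1)
ELZ@1: {A,C} ∩ {C} = {C} (intersection, +0)
BELZ@1: {A} ∪ {C} = {A,C} (union, +1)
ABEJLZ@1: {C} ∩ {A,C} = {C} (intersection, +0)
AJ@2: {G} ∪ {C} = {C,G} (union, +1)
EL@2: {C} ∩ {C} = {C} (intersection, +0)
ELZ@2: {C} ∪ {A} = {A,C} (union, +1)
BELZ@2: {A} ∩ {A,C} = {A} (intersection, +0)
ABEJLZ@2: {C,G} ∪ {A} = {A,C,G} (union, +1)
AJ@3: {T} ∪ {A} = {A,T} (union, +1)
EL@3: {T} ∩ {T} = {T} (intersection, +0)
ELZ@3: {T} ∪ {G} = {G,T} (union, +1)
BELZ@3: {A} ∪ {G,T} = {A,G,T} (union, +1)
ABEJLZ@3: {A,T} ∩ {A,G,T} = {A,T} (intersection, +0)
AJ@4: {G} ∪ {C} = {C,G} (union, +1)
EL@4: {T} ∪ {C} = {C,T} (union, +1)
ELZ@4: {C,T} ∩ {T} = {T} (intersection, +0)
BELZ@4: {A} ∪ {T} = {A,T} (union, +1)
ABEJLZ@4: {C,G} ∪ {A,T} = {A,C,G,T} (union, +1)
AJ@5: {T} ∪ {A} = {A,T} (union, +1)
EL@5: {T} ∪ {C} = {C,T} (union, +1)
ELZ@5: {C,T} ∪ {A} = {A,C,T} (union, +1)
BELZ@5: {C} ∩ {A,C,T} = {C} (intersection, +0)
ABEJLZ@5: {A,T} ∪ {C} = {A,C,T} (union, +1)
per-site changes: [3, 2, 3, 3, 4, 4]; total = 19

19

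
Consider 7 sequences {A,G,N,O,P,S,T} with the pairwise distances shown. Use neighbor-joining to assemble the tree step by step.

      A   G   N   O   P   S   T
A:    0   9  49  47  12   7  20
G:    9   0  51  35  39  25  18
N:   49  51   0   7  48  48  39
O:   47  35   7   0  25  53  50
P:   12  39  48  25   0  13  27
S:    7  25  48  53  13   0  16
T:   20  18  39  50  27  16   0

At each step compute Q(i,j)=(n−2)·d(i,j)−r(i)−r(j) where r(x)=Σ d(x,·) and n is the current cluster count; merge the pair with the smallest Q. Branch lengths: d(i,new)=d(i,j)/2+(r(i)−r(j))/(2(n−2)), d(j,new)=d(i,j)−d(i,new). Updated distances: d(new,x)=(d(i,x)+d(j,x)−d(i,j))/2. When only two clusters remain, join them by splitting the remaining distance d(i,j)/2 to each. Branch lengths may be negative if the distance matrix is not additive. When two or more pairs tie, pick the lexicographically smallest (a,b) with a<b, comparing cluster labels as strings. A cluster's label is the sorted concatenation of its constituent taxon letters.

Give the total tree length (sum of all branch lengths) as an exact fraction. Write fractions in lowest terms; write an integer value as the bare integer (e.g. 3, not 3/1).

iteration 1: select N,O (d=7, Q=-424); attach at lengths (6, 1); label the merged cluster NO
  updated: d(A,NO)=89/2, d(G,NO)=79/2, d(NO,P)=33, d(NO,S)=47, d(NO,T)=41
iteration 2: select NO,P (d=33, Q=-197); attach at lengths (213/8, 51/8); label the merged cluster NOP
  updated: d(A,NOP)=47/4, d(G,NOP)=91/4, d(NOP,S)=27/2, d(NOP,T)=35/2
iteration 3: select A,G (d=9, Q=-191/2); attach at lengths (0, 9); label the merged cluster AG
  updated: d(AG,NOP)=51/4, d(AG,S)=23/2, d(AG,T)=29/2
iteration 4: select AG,T (d=29/2, Q=-231/4); attach at lengths (79/16, 153/16); label the merged cluster AGT
  updated: d(AGT,NOP)=63/8, d(AGT,S)=13/2
iteration 5: select AGT,NOP (d=63/8, Q=-223/8); attach at lengths (7/16, 119/16); label the merged cluster AGNOPT
  updated: d(AGNOPT,S)=97/16
iteration 6: select AGNOPT,S (d=97/16); attach at lengths (97/32, 97/32); label the merged cluster AGNOPST
final tree: ((((A:0,G:9):79/16,T:153/16):7/16,((N:6,O:1):213/8,P:51/8):119/16):97/32,S:97/32)
total length: 1239/16

1239/16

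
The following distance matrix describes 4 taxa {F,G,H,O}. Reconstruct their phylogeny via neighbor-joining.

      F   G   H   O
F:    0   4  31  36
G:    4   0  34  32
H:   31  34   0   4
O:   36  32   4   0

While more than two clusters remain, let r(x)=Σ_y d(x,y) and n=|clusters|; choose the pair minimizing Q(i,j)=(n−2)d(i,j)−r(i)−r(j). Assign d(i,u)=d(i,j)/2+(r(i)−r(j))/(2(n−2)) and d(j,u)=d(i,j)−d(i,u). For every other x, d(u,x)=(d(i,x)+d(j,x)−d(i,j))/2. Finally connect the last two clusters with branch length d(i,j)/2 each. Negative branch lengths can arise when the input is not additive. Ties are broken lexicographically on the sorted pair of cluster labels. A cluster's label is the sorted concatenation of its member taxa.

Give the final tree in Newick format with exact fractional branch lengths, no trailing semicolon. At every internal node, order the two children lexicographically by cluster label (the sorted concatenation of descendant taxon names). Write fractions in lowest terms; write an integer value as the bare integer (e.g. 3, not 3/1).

(((F:9/4,G:7/4):117/4,H:5/4):11/8,O:11/8)

iteration 1: select F,G (d=4, Q=-133); attach at lengths (9/4, 7/4); label the merged cluster FG
  updated: d(FG,H)=61/2, d(FG,O)=32
iteration 2: select FG,H (d=61/2, Q=-133/2); attach at lengths (117/4, 5/4); label the merged cluster FGH
  updated: d(FGH,O)=11/4
iteration 3: select FGH,O (d=11/4); attach at lengths (11/8, 11/8); label the merged cluster FGHO
final tree: (((F:9/4,G:7/4):117/4,H:5/4):11/8,O:11/8)
total length: 149/4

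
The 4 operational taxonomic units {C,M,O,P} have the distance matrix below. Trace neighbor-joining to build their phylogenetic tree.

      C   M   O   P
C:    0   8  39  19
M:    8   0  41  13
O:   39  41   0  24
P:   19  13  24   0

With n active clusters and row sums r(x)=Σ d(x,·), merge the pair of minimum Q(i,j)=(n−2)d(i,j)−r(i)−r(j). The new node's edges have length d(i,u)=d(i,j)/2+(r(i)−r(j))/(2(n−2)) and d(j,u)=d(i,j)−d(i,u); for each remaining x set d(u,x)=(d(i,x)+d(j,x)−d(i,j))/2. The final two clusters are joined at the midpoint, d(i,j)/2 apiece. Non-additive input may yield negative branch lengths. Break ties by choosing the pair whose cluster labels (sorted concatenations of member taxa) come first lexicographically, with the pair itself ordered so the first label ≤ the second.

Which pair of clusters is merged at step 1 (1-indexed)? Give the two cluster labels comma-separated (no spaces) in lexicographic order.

C,M

iteration 1: select C,M (d=8, Q=-112); attach at lengths (5, 3); label the merged cluster CM
  updated: d(CM,O)=36, d(CM,P)=12
iteration 2: select CM,O (d=36, Q=-72); attach at lengths (12, 24); label the merged cluster CMO
  updated: d(CMO,P)=0
iteration 3: select CMO,P (d=0); attach at lengths (0, 0); label the merged cluster CMOP
final tree: (((C:5,M:3):12,O:24):0,P:0)
total length: 44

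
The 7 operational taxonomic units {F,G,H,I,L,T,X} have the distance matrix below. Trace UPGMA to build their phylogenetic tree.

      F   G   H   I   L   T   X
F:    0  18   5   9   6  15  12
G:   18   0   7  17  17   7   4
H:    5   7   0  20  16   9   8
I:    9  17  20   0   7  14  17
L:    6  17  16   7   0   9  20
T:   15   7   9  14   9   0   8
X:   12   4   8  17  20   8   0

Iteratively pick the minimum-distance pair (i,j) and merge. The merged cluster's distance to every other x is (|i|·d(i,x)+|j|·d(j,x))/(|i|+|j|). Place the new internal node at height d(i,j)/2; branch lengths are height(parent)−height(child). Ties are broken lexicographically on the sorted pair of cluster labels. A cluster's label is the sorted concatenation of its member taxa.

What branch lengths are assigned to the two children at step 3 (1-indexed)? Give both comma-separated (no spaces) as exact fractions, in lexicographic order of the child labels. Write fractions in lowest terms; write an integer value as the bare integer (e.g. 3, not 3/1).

7/2,7/2

iteration 1: select G,X (d=4); attach at lengths (2, 2); label the merged cluster GX
  updated: d(F,GX)=15, d(GX,H)=15/2, d(GX,I)=17, d(GX,L)=37/2, d(GX,T)=15/2
iteration 2: select F,H (d=5); attach at lengths (5/2, 5/2); label the merged cluster FH
  updated: d(FH,GX)=45/4, d(FH,I)=29/2, d(FH,L)=11, d(FH,T)=12
iteration 3: select I,L (d=7); attach at lengths (7/2, 7/2); label the merged cluster IL
  updated: d(FH,IL)=51/4, d(GX,IL)=71/4, d(IL,T)=23/2
iteration 4: select GX,T (d=15/2); attach at lengths (7/4, 15/4); label the merged cluster GTX
  updated: d(FH,GTX)=23/2, d(GTX,IL)=47/3
iteration 5: select FH,GTX (d=23/2); attach at lengths (13/4, 2); label the merged cluster FGHTX
  updated: d(FGHTX,IL)=29/2
iteration 6: select FGHTX,IL (d=29/2); attach at lengths (3/2, 15/4); label the merged cluster FGHILTX
final tree: (((F:5/2,H:5/2):13/4,((G:2,X:2):7/4,T:15/4):2):3/2,(I:7/2,L:7/2):15/4)
total length: 32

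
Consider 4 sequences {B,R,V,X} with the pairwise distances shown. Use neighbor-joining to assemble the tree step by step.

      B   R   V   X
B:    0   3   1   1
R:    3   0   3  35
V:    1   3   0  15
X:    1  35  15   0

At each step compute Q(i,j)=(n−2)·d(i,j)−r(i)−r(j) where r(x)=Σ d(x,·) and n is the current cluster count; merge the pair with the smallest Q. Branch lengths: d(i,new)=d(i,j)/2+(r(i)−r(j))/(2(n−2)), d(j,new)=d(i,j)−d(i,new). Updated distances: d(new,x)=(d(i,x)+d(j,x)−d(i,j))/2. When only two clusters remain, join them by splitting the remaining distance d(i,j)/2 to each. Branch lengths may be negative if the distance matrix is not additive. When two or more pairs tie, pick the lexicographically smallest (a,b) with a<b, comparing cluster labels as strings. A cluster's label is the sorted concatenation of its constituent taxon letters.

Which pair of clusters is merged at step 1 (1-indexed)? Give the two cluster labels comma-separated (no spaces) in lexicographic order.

B,X

step 1: merge (B,X) at d=1, Q=-54; branch lengths B→-11, X→12; new cluster BX
  updated: d(BX,R)=37/2, d(BX,V)=15/2
step 2: merge (BX,R) at d=37/2, Q=-29; branch lengths BX→23/2, R→7; new cluster BRX
  updated: d(BRX,V)=-4
step 3: merge (BRX,V) at d=-4; branch lengths BRX→-2, V→-2; new cluster BRVX
final tree: (((B:-11,X:12):23/2,R:7):-2,V:-2)
total length: 31/2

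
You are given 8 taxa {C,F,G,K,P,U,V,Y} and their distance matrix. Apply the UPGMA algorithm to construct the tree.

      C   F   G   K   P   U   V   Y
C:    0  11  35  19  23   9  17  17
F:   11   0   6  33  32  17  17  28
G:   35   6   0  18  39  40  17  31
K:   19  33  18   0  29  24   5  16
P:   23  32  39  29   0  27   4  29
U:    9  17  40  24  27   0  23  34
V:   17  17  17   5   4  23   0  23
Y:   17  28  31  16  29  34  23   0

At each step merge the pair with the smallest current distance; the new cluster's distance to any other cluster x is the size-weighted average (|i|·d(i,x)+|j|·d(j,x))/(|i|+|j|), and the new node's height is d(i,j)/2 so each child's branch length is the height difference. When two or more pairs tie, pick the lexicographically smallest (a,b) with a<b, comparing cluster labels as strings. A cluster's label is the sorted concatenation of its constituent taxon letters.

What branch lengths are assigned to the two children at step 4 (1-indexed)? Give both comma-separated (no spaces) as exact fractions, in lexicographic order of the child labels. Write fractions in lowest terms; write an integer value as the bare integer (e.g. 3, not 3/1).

8,8

step 1: merge (P,V) at d=4; branch lengths P→2, V→2; new cluster PV
  updated: d(C,PV)=20, d(F,PV)=49/2, d(G,PV)=28, d(K,PV)=17, d(PV,U)=25, d(PV,Y)=26
step 2: merge (F,G) at d=6; branch lengths F→3, G→3; new cluster FG
  updated: d(C,FG)=23, d(FG,K)=51/2, d(FG,PV)=105/4, d(FG,U)=57/2, d(FG,Y)=59/2
step 3: merge (C,U) at d=9; branch lengths C→9/2, U→9/2; new cluster CU
  updated: d(CU,FG)=103/4, d(CU,K)=43/2, d(CU,PV)=45/2, d(CU,Y)=51/2
step 4: merge (K,Y) at d=16; branch lengths K→8, Y→8; new cluster KY
  updated: d(CU,KY)=47/2, d(FG,KY)=55/2, d(KY,PV)=43/2
step 5: merge (KY,PV) at d=43/2; branch lengths KY→11/4, PV→35/4; new cluster KPVY
  updated: d(CU,KPVY)=23, d(FG,KPVY)=215/8
step 6: merge (CU,KPVY) at d=23; branch lengths CU→7, KPVY→3/4; new cluster CKPUVY
  updated: d(CKPUVY,FG)=53/2
step 7: merge (CKPUVY,FG) at d=53/2; branch lengths CKPUVY→7/4, FG→41/4; new cluster CFGKPUVY
final tree: (((C:9/2,U:9/2):7,((K:8,Y:8):11/4,(P:2,V:2):35/4):3/4):7/4,(F:3,G:3):41/4)
total length: 265/4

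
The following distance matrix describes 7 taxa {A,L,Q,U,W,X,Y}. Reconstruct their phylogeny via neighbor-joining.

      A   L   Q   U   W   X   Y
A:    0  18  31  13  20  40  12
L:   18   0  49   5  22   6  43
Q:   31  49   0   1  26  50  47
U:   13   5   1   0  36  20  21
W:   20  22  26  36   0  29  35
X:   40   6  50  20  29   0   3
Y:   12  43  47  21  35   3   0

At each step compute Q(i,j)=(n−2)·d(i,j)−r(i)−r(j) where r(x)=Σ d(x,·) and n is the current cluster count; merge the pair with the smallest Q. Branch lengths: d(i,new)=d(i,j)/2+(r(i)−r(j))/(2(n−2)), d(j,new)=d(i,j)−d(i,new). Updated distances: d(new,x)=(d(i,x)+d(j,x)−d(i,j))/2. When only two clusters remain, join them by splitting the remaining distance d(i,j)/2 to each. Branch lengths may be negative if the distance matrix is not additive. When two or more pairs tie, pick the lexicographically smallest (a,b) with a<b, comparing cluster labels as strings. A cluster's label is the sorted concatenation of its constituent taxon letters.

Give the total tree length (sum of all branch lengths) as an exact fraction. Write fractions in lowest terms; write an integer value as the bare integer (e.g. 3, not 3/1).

1035/16

step 1: merge (Q,U) at d=1, Q=-295; branch lengths Q→113/10, U→-103/10; new cluster QU
  updated: d(A,QU)=43/2, d(L,QU)=53/2, d(QU,W)=61/2, d(QU,X)=69/2, d(QU,Y)=67/2
step 2: merge (X,Y) at d=3, Q=-227; branch lengths X→-1/4, Y→13/4; new cluster XY
  updated: d(A,XY)=49/2, d(L,XY)=23, d(QU,XY)=65/2, d(W,XY)=61/2
step 3: merge (L,XY) at d=23, Q=-131; branch lengths L→8, XY→15; new cluster LXY
  updated: d(A,LXY)=39/4, d(LXY,QU)=18, d(LXY,W)=59/4
step 4: merge (A,QU) at d=43/2, Q=-313/4; branch lengths A→97/16, QU→247/16; new cluster AQU
  updated: d(AQU,LXY)=25/8, d(AQU,W)=29/2
step 5: merge (AQU,LXY) at d=25/8, Q=-259/8; branch lengths AQU→23/16, LXY→27/16; new cluster ALQUXY
  updated: d(ALQUXY,W)=209/16
step 6: merge (ALQUXY,W) at d=209/16; branch lengths ALQUXY→209/32, W→209/32; new cluster ALQUWXY
final tree: (((A:97/16,(Q:113/10,U:-103/10):247/16):23/16,(L:8,(X:-1/4,Y:13/4):15):27/16):209/32,W:209/32)
total length: 1035/16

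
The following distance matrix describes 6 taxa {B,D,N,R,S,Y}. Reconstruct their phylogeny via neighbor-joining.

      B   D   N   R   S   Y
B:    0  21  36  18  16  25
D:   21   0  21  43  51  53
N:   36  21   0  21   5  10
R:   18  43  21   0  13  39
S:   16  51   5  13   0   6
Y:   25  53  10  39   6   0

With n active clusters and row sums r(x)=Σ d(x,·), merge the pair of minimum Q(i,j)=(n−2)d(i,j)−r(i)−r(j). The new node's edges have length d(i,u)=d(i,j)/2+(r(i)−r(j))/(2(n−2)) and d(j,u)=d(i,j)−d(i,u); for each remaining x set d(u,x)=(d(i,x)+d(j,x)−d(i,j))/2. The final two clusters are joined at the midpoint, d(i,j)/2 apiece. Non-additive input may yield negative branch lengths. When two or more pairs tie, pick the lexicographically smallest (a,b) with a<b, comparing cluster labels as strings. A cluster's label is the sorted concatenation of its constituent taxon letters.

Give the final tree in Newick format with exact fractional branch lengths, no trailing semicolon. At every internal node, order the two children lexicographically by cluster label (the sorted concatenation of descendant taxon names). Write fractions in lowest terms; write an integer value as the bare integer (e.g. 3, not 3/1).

(((((B:11/8,D:157/8):113/12,R:127/12):143/16,N:9/16):63/16,S:-35/16):131/32,Y:131/32)

iteration 1: select B,D (d=21, Q=-221); attach at lengths (11/8, 157/8); label the merged cluster BD
  updated: d(BD,N)=18, d(BD,R)=20, d(BD,S)=23, d(BD,Y)=57/2
iteration 2: select BD,R (d=20, Q=-245/2); attach at lengths (113/12, 127/12); label the merged cluster BDR
  updated: d(BDR,N)=19/2, d(BDR,S)=8, d(BDR,Y)=95/4
iteration 3: select BDR,N (d=19/2, Q=-187/4); attach at lengths (143/16, 9/16); label the merged cluster BDNR
  updated: d(BDNR,S)=7/4, d(BDNR,Y)=97/8
iteration 4: select BDNR,S (d=7/4, Q=-159/8); attach at lengths (63/16, -35/16); label the merged cluster BDNRS
  updated: d(BDNRS,Y)=131/16
iteration 5: select BDNRS,Y (d=131/16); attach at lengths (131/32, 131/32); label the merged cluster BDNRSY
final tree: (((((B:11/8,D:157/8):113/12,R:127/12):143/16,N:9/16):63/16,S:-35/16):131/32,Y:131/32)
total length: 967/16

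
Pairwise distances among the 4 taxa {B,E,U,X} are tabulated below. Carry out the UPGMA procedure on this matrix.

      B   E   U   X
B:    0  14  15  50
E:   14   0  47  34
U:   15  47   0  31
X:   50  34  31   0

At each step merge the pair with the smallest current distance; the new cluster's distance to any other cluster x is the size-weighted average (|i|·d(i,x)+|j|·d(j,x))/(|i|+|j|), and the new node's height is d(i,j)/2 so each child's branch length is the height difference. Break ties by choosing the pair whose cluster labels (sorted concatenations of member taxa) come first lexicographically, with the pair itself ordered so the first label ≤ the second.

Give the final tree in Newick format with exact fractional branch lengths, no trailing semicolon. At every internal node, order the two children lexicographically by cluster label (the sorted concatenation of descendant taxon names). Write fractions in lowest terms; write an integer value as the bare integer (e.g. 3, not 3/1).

(((B:7,E:7):17/2,U:31/2):11/3,X:115/6)

step 1: merge (B,E) at d=14; branch lengths B→7, E→7; new cluster BE
  updated: d(BE,U)=31, d(BE,X)=42
step 2: merge (BE,U) at d=31; branch lengths BE→17/2, U→31/2; new cluster BEU
  updated: d(BEU,X)=115/3
step 3: merge (BEU,X) at d=115/3; branch lengths BEU→11/3, X→115/6; new cluster BEUX
final tree: (((B:7,E:7):17/2,U:31/2):11/3,X:115/6)
total length: 365/6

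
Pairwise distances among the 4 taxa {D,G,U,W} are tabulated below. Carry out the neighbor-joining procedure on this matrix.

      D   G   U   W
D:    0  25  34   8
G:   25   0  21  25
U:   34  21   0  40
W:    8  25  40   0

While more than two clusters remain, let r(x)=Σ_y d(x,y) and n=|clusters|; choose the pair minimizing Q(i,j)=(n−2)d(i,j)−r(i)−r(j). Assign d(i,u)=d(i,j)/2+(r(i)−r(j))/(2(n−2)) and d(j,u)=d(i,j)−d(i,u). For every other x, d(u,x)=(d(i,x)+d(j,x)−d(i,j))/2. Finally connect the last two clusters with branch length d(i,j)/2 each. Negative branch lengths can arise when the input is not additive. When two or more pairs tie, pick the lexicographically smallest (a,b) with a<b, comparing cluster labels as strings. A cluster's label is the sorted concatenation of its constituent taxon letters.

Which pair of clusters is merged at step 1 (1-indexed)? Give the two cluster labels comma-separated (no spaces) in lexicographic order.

D,W

iteration 1: select D,W (d=8, Q=-124); attach at lengths (5/2, 11/2); label the merged cluster DW
  updated: d(DW,G)=21, d(DW,U)=33
iteration 2: select DW,G (d=21, Q=-75); attach at lengths (33/2, 9/2); label the merged cluster DGW
  updated: d(DGW,U)=33/2
iteration 3: select DGW,U (d=33/2); attach at lengths (33/4, 33/4); label the merged cluster DGUW
final tree: (((D:5/2,W:11/2):33/2,G:9/2):33/4,U:33/4)
total length: 91/2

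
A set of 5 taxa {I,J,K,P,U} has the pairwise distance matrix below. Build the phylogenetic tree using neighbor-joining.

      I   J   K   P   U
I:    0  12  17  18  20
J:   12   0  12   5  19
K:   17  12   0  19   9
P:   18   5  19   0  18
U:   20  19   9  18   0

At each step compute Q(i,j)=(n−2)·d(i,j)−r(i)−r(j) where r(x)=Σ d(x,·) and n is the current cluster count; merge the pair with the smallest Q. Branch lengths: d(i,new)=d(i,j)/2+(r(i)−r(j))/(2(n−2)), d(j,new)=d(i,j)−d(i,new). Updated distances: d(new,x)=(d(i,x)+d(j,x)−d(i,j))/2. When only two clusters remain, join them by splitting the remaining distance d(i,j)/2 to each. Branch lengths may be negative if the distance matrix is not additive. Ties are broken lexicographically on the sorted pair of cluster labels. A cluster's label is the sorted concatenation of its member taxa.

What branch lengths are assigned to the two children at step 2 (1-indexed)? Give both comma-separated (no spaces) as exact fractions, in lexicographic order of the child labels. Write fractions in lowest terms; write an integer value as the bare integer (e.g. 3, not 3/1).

33/4,23/4

step 1: merge (K,U) at d=9, Q=-96; branch lengths K→3, U→6; new cluster KU
  updated: d(I,KU)=14, d(J,KU)=11, d(KU,P)=14
step 2: merge (I,KU) at d=14, Q=-55; branch lengths I→33/4, KU→23/4; new cluster IKU
  updated: d(IKU,J)=9/2, d(IKU,P)=9
step 3: merge (IKU,J) at d=9/2, Q=-37/2; branch lengths IKU→17/4, J→1/4; new cluster IJKU
  updated: d(IJKU,P)=19/4
step 4: merge (IJKU,P) at d=19/4; branch lengths IJKU→19/8, P→19/8; new cluster IJKPU
final tree: (((I:33/4,(K:3,U:6):23/4):17/4,J:1/4):19/8,P:19/8)
total length: 129/4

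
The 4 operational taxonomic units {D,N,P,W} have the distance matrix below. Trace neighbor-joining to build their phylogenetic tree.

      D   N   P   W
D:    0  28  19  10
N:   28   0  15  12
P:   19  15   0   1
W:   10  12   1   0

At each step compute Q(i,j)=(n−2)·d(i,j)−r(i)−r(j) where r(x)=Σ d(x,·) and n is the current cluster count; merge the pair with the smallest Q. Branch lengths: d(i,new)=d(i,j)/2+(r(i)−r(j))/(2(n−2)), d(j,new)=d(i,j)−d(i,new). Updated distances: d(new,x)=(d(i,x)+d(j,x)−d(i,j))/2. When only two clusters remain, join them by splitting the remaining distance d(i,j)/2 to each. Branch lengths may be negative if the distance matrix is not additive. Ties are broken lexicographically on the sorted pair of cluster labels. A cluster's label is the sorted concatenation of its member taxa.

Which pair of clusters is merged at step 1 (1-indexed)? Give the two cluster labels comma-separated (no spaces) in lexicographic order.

step 1: merge (D,W) at d=10, Q=-60; branch lengths D→27/2, W→-7/2; new cluster DW
  updated: d(DW,N)=15, d(DW,P)=5
step 2: merge (DW,N) at d=15, Q=-35; branch lengths DW→5/2, N→25/2; new cluster DNW
  updated: d(DNW,P)=5/2
step 3: merge (DNW,P) at d=5/2; branch lengths DNW→5/4, P→5/4; new cluster DNPW
final tree: (((D:27/2,W:-7/2):5/2,N:25/2):5/4,P:5/4)
total length: 55/2

D,W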